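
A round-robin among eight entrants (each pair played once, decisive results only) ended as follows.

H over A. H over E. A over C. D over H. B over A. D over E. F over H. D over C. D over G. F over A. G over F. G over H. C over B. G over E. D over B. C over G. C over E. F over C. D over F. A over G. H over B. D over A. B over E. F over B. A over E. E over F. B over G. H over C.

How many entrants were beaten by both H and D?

4

H beat: A, B, C, E.
D beat: A, B, C, E, F, G, H.
Both beat: A, B, C, E — 4.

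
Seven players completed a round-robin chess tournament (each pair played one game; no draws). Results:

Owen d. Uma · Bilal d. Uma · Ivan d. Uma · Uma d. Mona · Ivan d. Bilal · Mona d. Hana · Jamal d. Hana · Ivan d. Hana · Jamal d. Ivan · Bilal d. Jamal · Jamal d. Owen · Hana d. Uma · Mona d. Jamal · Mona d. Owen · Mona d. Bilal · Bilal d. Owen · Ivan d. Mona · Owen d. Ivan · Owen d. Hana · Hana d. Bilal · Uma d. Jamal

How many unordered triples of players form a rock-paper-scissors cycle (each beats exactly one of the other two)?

Win totals: Uma 2, Mona 4, Jamal 3, Hana 2, Bilal 3, Ivan 4, Owen 3.
A player with w wins dominates both others in C(w,2) triples; summing gives 1 + 6 + 3 + 1 + 3 + 6 + 3 = 23 transitive triples.
Total triples C(7,3) = 35, so cyclic triples = 35 − 23 = 12.

12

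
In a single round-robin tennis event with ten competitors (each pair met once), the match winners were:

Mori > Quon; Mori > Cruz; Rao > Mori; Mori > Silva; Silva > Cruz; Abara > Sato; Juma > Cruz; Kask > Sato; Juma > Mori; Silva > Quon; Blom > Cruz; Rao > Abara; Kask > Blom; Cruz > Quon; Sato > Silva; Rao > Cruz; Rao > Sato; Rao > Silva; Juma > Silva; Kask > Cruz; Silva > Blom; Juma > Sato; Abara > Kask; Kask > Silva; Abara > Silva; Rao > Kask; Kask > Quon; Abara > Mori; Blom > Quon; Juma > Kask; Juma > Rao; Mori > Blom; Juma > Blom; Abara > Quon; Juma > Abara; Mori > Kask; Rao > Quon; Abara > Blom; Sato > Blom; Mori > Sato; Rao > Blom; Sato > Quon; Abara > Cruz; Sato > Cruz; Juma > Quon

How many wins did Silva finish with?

3

Silva's results: beat Quon, Blom, Cruz; lost to Juma, Sato, Abara, Rao, Mori, Kask.
That is 3 wins.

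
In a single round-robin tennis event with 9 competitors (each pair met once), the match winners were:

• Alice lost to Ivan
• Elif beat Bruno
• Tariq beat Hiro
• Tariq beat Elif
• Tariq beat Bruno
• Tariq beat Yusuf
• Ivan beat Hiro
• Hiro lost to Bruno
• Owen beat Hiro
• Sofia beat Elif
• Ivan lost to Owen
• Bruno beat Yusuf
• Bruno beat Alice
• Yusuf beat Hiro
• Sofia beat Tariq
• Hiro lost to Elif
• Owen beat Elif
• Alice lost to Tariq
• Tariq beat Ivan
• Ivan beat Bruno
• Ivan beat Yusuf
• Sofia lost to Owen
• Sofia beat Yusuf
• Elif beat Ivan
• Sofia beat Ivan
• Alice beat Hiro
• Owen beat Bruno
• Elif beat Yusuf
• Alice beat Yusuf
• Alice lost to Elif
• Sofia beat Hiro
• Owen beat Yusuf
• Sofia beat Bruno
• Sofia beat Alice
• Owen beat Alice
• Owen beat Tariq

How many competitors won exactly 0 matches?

Win totals: Owen 8, Ivan 4, Sofia 7, Alice 2, Bruno 3, Tariq 6, Hiro 0, Yusuf 1, Elif 5.
Exactly 0: Hiro — 1 competitor.

1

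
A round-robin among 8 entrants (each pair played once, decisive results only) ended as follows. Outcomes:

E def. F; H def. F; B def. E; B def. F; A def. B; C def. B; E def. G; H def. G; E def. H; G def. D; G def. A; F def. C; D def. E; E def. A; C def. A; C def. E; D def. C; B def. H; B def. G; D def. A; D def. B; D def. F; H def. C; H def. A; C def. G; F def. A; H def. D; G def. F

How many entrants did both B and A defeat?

B beat: E, F, G, H.
A beat: B.
No one was beaten by both.

0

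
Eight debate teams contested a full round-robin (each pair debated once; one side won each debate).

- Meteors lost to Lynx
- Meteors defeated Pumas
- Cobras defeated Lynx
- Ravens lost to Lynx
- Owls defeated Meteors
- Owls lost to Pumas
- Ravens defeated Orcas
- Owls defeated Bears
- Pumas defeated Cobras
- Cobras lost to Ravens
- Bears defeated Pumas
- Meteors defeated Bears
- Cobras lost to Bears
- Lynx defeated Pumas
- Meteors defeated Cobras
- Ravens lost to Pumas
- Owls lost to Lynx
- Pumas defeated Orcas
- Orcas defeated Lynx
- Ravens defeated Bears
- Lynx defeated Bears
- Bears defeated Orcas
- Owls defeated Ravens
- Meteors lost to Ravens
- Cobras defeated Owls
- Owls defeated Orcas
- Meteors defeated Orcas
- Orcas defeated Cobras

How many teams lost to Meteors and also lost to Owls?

2

Meteors beat: Bears, Cobras, Pumas, Orcas.
Owls beat: Bears, Meteors, Ravens, Orcas.
Both beat: Bears, Orcas — 2.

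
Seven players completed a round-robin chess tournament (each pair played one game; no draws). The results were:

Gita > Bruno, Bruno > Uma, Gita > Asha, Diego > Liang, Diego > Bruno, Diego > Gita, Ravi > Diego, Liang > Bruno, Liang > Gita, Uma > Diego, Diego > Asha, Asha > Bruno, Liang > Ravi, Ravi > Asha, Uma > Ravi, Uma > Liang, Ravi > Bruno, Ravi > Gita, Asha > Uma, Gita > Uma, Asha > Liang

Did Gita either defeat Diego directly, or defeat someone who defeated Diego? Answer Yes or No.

Yes

Gita did not beat Diego directly.
Gita beat Asha, Bruno, Uma. Of those, Uma beat Diego.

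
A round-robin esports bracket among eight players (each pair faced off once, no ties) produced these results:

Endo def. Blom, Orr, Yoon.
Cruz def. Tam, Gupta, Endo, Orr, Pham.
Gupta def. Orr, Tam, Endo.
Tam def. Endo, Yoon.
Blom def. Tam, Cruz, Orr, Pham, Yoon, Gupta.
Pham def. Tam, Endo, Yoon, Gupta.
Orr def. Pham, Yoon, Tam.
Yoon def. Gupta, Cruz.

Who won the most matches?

Win totals: Gupta 3, Orr 3, Blom 6, Cruz 5, Tam 2, Endo 3, Pham 4, Yoon 2.
Blom leads with 6 wins (next highest: 5).

Blom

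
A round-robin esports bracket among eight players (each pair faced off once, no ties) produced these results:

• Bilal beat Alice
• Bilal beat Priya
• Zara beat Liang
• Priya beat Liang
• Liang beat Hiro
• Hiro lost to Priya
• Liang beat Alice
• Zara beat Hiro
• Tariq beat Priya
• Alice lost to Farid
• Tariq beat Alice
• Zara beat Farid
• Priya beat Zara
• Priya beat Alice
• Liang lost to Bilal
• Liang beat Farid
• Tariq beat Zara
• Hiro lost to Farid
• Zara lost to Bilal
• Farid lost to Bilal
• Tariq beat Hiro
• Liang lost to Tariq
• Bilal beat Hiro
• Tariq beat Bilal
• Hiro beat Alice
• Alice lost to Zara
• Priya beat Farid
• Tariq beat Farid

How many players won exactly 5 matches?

Win totals: Zara 4, Alice 0, Bilal 6, Priya 5, Tariq 7, Hiro 1, Farid 2, Liang 3.
Exactly 5: Priya — 1 player.

1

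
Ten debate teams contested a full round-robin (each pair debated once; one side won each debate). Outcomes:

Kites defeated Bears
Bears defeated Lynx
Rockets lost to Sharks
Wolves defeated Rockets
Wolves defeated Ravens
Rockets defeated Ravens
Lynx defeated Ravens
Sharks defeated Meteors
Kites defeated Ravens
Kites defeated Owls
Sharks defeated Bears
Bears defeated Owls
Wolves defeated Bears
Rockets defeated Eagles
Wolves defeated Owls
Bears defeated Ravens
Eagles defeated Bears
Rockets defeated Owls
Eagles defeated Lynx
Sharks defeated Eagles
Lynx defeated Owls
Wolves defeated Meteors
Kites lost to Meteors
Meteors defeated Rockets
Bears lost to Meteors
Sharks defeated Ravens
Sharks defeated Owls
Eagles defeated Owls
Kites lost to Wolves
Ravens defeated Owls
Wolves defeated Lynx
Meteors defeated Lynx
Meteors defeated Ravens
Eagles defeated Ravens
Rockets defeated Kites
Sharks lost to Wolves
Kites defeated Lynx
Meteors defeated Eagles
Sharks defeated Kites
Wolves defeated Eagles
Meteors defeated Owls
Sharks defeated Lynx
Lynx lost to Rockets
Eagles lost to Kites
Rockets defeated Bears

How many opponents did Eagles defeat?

Eagles' results: beat Bears, Lynx, Ravens, Owls; lost to Sharks, Wolves, Kites, Rockets, Meteors.
That is 4 wins.

4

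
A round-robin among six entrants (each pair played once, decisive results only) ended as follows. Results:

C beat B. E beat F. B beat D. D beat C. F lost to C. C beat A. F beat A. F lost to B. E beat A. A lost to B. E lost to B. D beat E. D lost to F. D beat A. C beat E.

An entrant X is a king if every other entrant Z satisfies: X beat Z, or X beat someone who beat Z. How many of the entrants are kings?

3

A cannot reach B, C, D, E, F in two steps.
B reaches everyone (king).
C reaches everyone (king).
D reaches everyone (king).
E cannot reach B, C in two steps.
F cannot reach B in two steps.
Kings: B, C, D — 3.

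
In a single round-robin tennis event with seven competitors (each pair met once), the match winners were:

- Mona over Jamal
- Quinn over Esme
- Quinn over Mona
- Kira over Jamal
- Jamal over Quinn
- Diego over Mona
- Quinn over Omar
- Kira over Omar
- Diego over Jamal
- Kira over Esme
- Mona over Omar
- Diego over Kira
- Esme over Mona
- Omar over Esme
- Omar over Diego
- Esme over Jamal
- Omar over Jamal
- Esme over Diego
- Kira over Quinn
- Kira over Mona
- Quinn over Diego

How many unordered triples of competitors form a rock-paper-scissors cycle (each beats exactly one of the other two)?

9

Win totals: Kira 5, Quinn 4, Esme 3, Mona 2, Jamal 1, Diego 3, Omar 3.
A competitor with w wins dominates both others in C(w,2) triples; summing gives 10 + 6 + 3 + 1 + 0 + 3 + 3 = 26 transitive triples.
Total triples C(7,3) = 35, so cyclic triples = 35 − 26 = 9.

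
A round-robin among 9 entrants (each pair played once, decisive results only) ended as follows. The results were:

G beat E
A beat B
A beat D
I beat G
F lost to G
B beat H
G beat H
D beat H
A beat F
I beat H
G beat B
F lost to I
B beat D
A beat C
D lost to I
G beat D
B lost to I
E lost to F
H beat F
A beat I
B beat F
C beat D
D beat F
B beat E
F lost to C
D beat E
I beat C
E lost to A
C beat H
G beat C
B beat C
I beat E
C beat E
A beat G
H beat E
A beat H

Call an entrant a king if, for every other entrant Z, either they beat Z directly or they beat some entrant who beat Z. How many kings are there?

A reaches everyone (king).
B cannot reach A, G, I in two steps.
C cannot reach A, B, G, I in two steps.
D cannot reach A, B, C, G, I in two steps.
E cannot reach A, B, C, D, F, G, H, I in two steps.
F cannot reach A, B, C, D, G, H, I in two steps.
G cannot reach A, I in two steps.
H cannot reach A, B, C, D, G, I in two steps.
I cannot reach A in two steps.
Kings: A — 1.

1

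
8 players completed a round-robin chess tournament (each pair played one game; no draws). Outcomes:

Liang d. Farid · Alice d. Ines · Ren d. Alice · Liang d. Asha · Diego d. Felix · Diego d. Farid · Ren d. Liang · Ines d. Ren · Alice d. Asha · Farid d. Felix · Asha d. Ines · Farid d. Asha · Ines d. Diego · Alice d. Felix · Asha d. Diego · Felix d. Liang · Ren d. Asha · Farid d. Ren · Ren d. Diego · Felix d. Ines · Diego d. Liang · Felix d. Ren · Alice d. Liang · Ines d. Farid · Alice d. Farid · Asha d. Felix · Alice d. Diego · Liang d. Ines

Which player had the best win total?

Alice

Win totals: Diego 3, Alice 6, Liang 3, Farid 3, Ines 3, Ren 4, Felix 3, Asha 3.
Alice leads with 6 wins (next highest: 4).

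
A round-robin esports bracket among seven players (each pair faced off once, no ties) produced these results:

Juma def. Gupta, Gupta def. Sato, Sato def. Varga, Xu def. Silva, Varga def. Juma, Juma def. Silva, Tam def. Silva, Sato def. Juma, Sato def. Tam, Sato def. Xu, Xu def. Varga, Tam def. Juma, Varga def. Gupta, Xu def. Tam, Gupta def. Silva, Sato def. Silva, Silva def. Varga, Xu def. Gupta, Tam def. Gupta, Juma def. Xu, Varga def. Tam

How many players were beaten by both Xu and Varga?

Xu beat: Varga, Silva, Gupta, Tam.
Varga beat: Gupta, Tam, Juma.
Both beat: Gupta, Tam — 2.

2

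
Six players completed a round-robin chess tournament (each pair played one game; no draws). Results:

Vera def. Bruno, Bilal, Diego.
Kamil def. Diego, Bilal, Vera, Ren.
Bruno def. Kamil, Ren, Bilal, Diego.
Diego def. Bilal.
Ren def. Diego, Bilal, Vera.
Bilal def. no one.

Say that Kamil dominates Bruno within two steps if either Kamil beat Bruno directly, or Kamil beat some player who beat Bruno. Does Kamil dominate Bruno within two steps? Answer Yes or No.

Kamil did not beat Bruno directly.
Kamil beat Bilal, Ren, Diego, Vera. Of those, Vera beat Bruno.

Yes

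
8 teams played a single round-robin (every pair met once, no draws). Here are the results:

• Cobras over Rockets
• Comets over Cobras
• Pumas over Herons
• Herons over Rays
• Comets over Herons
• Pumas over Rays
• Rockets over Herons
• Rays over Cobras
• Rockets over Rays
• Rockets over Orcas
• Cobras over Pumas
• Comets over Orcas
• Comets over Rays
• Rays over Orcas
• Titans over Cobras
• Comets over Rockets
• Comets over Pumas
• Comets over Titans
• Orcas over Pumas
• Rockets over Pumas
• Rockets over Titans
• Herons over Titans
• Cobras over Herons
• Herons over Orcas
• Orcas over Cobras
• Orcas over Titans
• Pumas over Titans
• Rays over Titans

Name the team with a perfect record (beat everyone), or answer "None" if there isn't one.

Comets

Comets has 7 wins out of 7 opponents — a perfect record.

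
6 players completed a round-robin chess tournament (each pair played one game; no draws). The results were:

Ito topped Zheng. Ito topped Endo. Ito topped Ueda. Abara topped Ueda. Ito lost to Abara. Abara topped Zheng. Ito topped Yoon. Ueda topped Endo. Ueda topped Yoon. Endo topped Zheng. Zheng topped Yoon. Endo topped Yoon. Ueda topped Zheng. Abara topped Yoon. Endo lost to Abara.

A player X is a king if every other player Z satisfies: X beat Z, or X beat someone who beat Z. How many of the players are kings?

1

Ueda cannot reach Abara, Ito in two steps.
Abara reaches everyone (king).
Yoon cannot reach Ueda, Abara, Ito, Endo, Zheng in two steps.
Ito cannot reach Abara in two steps.
Endo cannot reach Ueda, Abara, Ito in two steps.
Zheng cannot reach Ueda, Abara, Ito, Endo in two steps.
Kings: Abara — 1.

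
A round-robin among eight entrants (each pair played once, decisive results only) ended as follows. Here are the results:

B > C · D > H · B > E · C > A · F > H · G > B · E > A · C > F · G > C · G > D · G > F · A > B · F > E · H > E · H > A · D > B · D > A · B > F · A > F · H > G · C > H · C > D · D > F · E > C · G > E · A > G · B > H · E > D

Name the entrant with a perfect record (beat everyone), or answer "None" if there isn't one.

Highest win total is G with 5 (out of 7 possible).
G lost to A, H, so no entrant went undefeated.

None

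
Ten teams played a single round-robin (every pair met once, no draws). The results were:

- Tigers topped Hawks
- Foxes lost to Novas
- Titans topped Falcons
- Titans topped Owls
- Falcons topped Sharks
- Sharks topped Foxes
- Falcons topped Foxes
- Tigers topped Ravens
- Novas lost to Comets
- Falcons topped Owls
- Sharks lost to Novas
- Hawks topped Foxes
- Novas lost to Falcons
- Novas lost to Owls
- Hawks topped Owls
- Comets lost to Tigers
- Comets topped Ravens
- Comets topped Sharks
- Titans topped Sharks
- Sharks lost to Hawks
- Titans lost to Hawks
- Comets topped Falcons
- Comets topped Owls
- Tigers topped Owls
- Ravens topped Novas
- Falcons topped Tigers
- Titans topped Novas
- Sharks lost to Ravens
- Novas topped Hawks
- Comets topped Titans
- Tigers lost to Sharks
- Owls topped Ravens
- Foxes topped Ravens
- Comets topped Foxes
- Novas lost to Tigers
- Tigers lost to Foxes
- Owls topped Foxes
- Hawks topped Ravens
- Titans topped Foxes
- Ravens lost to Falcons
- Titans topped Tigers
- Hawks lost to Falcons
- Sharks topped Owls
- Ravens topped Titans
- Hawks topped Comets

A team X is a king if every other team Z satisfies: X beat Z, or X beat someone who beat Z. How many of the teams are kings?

Tigers reaches everyone (king).
Ravens cannot reach Comets in two steps.
Hawks reaches everyone (king).
Falcons reaches everyone (king).
Titans reaches everyone (king).
Sharks cannot reach Falcons, Titans in two steps.
Foxes cannot reach Falcons in two steps.
Owls cannot reach Falcons, Comets in two steps.
Comets reaches everyone (king).
Novas cannot reach Falcons in two steps.
Kings: Tigers, Hawks, Falcons, Titans, Comets — 5.

5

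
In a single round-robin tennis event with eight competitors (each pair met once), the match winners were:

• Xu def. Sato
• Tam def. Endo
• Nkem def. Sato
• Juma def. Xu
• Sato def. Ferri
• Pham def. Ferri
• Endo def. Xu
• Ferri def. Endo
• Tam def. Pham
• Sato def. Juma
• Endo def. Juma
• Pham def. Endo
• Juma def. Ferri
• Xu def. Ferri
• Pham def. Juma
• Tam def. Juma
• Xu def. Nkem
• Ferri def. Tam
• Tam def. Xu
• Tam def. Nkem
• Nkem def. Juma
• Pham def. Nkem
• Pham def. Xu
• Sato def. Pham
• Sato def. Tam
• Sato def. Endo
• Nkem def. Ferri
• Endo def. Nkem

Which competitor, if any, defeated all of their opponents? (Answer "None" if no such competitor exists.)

Highest win total is Tam with 5 (out of 7 possible).
Tam lost to Ferri, Sato, so no competitor went undefeated.

None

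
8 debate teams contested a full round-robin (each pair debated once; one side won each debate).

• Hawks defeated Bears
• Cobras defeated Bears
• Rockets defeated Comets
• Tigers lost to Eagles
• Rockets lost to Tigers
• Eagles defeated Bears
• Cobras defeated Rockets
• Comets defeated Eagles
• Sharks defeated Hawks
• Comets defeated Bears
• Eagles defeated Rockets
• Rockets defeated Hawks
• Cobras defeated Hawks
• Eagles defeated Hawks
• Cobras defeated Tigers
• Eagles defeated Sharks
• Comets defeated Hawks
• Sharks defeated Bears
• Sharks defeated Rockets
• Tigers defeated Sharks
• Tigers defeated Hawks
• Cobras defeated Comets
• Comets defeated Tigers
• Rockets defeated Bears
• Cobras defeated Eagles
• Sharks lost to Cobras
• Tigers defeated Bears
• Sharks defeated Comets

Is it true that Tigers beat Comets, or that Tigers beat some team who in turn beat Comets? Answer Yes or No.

Yes

Tigers did not beat Comets directly.
Tigers beat Sharks, Bears, Rockets, Hawks. Of those, Sharks beat Comets.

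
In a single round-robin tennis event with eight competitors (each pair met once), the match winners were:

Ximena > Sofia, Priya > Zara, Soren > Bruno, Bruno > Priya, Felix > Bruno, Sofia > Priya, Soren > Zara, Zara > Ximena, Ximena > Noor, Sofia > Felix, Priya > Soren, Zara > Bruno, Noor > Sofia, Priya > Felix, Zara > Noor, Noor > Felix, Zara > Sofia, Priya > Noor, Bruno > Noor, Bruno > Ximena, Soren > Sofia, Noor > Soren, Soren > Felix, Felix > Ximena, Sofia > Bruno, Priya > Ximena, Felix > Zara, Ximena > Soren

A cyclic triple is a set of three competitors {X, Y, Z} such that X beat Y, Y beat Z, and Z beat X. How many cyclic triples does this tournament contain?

19

Win totals: Noor 3, Zara 4, Soren 4, Priya 5, Ximena 3, Sofia 3, Felix 3, Bruno 3.
A competitor with w wins dominates both others in C(w,2) triples; summing gives 3 + 6 + 6 + 10 + 3 + 3 + 3 + 3 = 37 transitive triples.
Total triples C(8,3) = 56, so cyclic triples = 56 − 37 = 19.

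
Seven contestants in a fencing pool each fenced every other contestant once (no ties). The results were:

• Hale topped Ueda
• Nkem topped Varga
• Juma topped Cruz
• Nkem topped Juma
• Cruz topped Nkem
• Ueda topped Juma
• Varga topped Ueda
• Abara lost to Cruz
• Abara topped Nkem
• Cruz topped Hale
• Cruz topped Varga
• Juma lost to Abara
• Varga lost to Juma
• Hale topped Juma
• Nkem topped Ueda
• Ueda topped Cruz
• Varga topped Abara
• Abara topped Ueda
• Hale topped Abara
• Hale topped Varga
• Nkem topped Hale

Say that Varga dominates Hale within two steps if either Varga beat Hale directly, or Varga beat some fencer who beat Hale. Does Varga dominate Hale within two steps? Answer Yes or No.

Varga did not beat Hale directly.
Varga beat Ueda, Abara, but each of them lost to Hale. No two-step path.

No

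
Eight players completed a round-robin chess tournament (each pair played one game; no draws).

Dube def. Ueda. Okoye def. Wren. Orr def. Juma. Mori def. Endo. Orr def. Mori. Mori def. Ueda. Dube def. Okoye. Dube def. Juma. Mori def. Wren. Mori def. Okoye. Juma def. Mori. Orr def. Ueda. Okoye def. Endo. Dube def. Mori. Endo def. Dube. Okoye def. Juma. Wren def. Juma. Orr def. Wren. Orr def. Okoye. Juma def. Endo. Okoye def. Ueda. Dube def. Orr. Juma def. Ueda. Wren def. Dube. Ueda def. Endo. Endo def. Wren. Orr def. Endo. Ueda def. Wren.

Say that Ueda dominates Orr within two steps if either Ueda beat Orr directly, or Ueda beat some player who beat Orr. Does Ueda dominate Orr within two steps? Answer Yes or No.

No

Ueda did not beat Orr directly.
Ueda beat Endo, Wren, but each of them lost to Orr. No two-step path.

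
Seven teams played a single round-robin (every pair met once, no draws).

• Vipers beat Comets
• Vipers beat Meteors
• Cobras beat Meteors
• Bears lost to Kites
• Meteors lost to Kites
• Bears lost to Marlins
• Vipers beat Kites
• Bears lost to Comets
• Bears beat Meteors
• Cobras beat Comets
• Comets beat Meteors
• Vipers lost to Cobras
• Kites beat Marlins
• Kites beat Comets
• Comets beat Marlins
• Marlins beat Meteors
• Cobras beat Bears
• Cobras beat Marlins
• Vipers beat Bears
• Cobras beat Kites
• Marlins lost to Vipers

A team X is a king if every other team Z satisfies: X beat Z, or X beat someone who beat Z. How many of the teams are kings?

Kites cannot reach Cobras, Vipers in two steps.
Meteors cannot reach Kites, Cobras, Vipers, Bears, Marlins, Comets in two steps.
Cobras reaches everyone (king).
Vipers cannot reach Cobras in two steps.
Bears cannot reach Kites, Cobras, Vipers, Marlins, Comets in two steps.
Marlins cannot reach Kites, Cobras, Vipers, Comets in two steps.
Comets cannot reach Kites, Cobras, Vipers in two steps.
Kings: Cobras — 1.

1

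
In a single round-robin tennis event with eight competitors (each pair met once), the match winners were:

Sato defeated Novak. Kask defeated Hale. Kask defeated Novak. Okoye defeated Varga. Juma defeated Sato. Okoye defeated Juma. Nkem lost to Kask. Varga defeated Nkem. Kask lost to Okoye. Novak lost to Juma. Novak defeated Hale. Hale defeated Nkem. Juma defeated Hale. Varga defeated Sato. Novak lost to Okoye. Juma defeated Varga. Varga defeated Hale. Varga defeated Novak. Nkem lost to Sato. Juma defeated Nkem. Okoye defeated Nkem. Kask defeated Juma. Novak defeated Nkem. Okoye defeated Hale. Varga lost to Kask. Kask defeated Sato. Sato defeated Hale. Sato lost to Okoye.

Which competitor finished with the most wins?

Okoye

Win totals: Juma 5, Hale 1, Okoye 7, Sato 3, Varga 4, Kask 6, Novak 2, Nkem 0.
Okoye leads with 7 wins (next highest: 6).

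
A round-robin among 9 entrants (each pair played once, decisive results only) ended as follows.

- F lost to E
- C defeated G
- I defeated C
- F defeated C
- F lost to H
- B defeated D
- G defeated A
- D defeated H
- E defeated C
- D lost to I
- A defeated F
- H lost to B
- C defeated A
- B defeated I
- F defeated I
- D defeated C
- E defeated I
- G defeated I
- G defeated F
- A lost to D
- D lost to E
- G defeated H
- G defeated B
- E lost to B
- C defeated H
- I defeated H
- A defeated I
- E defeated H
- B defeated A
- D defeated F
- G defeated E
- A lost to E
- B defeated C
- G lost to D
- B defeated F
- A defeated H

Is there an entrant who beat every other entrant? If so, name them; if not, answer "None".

Highest win total is B with 7 (out of 8 possible).
B lost to G, so no entrant went undefeated.

None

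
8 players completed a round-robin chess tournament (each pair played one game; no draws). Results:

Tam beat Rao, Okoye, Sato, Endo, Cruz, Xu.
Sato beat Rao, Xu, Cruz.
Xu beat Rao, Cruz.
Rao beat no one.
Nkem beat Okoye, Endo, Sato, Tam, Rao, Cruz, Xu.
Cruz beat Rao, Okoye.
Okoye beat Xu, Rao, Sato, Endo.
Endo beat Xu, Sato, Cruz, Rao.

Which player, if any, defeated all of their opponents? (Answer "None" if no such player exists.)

Nkem

Nkem has 7 wins out of 7 opponents — a perfect record.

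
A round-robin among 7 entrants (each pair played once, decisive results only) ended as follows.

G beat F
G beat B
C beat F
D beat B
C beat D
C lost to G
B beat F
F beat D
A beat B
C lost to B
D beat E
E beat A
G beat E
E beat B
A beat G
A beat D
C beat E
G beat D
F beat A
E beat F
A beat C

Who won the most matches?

G

Win totals: A 4, B 2, C 3, D 2, E 3, F 2, G 5.
G leads with 5 wins (next highest: 4).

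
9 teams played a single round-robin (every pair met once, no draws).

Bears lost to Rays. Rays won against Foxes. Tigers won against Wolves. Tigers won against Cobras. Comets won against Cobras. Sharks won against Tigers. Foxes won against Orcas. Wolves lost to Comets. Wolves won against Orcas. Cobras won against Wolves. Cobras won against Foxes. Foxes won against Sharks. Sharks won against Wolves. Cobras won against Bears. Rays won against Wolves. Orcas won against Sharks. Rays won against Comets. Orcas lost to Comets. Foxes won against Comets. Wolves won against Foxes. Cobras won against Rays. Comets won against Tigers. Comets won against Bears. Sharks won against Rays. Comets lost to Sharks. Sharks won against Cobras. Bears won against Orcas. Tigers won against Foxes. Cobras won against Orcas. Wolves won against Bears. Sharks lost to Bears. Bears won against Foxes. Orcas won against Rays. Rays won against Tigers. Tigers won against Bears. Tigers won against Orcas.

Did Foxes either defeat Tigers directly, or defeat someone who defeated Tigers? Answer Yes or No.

Yes

Foxes did not beat Tigers directly.
Foxes beat Comets, Orcas, Sharks. Of those, Comets beat Tigers.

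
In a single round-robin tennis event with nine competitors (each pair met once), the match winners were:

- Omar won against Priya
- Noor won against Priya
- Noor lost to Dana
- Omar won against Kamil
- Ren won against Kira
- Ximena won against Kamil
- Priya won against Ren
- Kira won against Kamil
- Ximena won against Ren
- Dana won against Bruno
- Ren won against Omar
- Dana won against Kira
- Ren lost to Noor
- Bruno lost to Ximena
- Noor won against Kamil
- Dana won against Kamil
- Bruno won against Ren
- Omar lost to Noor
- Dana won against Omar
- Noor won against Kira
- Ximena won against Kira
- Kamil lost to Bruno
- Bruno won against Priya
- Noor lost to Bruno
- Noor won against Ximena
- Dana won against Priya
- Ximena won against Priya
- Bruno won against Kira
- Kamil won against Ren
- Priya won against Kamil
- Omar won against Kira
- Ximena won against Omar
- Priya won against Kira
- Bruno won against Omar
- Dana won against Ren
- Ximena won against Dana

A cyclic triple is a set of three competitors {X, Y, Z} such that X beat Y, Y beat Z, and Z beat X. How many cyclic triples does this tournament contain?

5

Win totals: Kamil 1, Priya 3, Omar 3, Noor 6, Kira 1, Ximena 7, Bruno 6, Dana 7, Ren 2.
A competitor with w wins dominates both others in C(w,2) triples; summing gives 0 + 3 + 3 + 15 + 0 + 21 + 15 + 21 + 1 = 79 transitive triples.
Total triples C(9,3) = 84, so cyclic triples = 84 − 79 = 5.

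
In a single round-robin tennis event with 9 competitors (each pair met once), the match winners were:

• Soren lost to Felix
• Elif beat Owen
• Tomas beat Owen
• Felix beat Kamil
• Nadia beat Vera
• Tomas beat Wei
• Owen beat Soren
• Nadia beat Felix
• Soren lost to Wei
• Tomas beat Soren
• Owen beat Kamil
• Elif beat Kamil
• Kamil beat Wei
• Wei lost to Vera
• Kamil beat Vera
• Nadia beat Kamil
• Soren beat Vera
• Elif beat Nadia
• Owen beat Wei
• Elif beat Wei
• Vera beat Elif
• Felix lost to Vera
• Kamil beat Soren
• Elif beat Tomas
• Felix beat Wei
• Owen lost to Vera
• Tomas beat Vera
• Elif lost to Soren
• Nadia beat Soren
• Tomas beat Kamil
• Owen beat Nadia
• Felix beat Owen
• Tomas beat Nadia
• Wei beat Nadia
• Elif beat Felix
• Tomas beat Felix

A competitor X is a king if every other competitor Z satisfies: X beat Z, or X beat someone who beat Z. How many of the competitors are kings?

Tomas reaches everyone (king).
Soren reaches everyone (king).
Kamil cannot reach Tomas in two steps.
Felix cannot reach Tomas in two steps.
Owen cannot reach Tomas in two steps.
Vera reaches everyone (king).
Elif reaches everyone (king).
Wei cannot reach Tomas, Owen in two steps.
Nadia cannot reach Tomas in two steps.
Kings: Tomas, Soren, Vera, Elif — 4.

4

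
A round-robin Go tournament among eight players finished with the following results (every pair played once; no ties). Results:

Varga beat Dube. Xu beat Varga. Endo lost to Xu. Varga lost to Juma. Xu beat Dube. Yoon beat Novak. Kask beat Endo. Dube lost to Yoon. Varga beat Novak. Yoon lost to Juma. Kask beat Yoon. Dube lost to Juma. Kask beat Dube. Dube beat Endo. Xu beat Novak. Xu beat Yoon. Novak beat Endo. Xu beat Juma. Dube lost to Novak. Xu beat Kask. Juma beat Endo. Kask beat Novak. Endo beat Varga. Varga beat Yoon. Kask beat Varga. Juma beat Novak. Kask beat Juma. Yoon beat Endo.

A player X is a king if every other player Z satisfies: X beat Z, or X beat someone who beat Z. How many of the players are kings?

Juma cannot reach Kask, Xu in two steps.
Varga cannot reach Juma, Kask, Xu in two steps.
Novak cannot reach Juma, Yoon, Kask, Xu in two steps.
Yoon cannot reach Juma, Kask, Xu in two steps.
Kask cannot reach Xu in two steps.
Endo cannot reach Juma, Kask, Xu in two steps.
Xu reaches everyone (king).
Dube cannot reach Juma, Novak, Yoon, Kask, Xu in two steps.
Kings: Xu — 1.

1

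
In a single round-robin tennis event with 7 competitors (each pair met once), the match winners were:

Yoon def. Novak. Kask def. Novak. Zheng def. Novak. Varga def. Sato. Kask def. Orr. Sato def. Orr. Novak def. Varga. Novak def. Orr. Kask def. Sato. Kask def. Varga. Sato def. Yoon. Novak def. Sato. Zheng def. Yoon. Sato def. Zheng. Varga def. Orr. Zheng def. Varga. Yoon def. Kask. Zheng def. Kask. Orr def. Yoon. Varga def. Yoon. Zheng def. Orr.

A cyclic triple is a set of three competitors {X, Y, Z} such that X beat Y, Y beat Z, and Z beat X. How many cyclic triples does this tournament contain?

Win totals: Kask 4, Sato 3, Novak 3, Orr 1, Varga 3, Yoon 2, Zheng 5.
A competitor with w wins dominates both others in C(w,2) triples; summing gives 6 + 3 + 3 + 0 + 3 + 1 + 10 = 26 transitive triples.
Total triples C(7,3) = 35, so cyclic triples = 35 − 26 = 9.

9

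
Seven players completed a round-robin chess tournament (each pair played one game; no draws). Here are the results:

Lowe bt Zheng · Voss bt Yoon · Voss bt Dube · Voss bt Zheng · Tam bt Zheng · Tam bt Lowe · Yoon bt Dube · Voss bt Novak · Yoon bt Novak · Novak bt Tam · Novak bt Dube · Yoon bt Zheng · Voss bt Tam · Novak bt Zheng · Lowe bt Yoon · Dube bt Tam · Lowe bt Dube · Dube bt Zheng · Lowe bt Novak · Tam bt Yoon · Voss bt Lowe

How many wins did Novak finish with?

3

Novak's results: beat Dube, Zheng, Tam; lost to Lowe, Voss, Yoon.
That is 3 wins.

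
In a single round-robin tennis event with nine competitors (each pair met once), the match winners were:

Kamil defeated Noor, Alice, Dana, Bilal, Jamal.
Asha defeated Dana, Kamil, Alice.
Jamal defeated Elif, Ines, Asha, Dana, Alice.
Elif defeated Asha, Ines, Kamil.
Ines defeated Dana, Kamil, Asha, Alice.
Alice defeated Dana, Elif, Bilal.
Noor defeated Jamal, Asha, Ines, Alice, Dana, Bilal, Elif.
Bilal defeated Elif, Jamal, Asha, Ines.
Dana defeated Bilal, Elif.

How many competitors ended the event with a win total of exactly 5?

2

Win totals: Dana 2, Ines 4, Alice 3, Jamal 5, Bilal 4, Elif 3, Noor 7, Kamil 5, Asha 3.
Exactly 5: Jamal, Kamil — 2 competitors.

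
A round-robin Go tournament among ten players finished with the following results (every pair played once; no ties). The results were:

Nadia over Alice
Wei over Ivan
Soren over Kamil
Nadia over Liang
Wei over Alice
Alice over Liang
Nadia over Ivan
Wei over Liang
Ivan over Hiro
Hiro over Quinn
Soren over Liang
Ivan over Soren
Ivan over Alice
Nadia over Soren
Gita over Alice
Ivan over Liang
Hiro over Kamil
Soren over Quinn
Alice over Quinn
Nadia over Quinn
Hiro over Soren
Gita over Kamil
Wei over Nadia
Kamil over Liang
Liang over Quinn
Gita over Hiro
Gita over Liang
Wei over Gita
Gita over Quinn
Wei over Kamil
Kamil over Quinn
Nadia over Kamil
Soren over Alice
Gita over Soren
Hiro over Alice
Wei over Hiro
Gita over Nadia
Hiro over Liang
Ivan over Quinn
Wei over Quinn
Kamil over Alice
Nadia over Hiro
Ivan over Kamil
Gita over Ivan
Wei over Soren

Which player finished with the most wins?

Wei

Win totals: Alice 2, Gita 8, Soren 4, Wei 9, Hiro 5, Quinn 0, Liang 1, Nadia 7, Ivan 6, Kamil 3.
Wei leads with 9 wins (next highest: 8).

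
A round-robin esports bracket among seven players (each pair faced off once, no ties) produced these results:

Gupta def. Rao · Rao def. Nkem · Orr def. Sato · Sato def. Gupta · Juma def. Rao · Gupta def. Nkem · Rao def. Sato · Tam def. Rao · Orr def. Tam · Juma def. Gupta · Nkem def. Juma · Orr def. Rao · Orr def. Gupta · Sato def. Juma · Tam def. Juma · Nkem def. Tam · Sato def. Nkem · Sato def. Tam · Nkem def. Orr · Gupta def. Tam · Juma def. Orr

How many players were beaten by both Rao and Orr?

Rao beat: Sato, Nkem.
Orr beat: Sato, Tam, Gupta, Rao.
Both beat: Sato — 1.

1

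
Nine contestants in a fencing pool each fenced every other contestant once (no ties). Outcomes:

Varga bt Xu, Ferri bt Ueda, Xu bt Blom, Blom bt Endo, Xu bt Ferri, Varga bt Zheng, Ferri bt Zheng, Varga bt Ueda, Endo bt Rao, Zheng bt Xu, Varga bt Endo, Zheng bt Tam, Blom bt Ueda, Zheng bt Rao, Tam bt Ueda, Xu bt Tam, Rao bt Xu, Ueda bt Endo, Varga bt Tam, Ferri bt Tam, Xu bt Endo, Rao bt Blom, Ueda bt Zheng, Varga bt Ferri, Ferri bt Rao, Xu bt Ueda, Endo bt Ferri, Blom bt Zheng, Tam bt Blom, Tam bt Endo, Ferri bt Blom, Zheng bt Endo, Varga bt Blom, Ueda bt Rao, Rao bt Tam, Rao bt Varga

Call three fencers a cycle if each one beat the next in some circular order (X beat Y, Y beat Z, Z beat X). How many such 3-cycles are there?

21

Win totals: Tam 3, Endo 2, Xu 5, Varga 7, Blom 3, Rao 4, Ueda 3, Ferri 5, Zheng 4.
A fencer with w wins dominates both others in C(w,2) triples; summing gives 3 + 1 + 10 + 21 + 3 + 6 + 3 + 10 + 6 = 63 transitive triples.
Total triples C(9,3) = 84, so cyclic triples = 84 − 63 = 21.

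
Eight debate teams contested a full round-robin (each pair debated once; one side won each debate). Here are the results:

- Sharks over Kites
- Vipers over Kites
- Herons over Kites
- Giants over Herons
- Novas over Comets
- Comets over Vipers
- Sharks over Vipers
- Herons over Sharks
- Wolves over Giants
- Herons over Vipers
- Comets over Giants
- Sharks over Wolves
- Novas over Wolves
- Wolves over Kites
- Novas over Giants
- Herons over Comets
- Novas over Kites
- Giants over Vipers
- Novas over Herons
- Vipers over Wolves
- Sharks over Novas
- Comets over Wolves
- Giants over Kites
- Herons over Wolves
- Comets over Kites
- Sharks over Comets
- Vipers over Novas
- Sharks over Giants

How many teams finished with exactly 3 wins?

Win totals: Wolves 2, Comets 4, Giants 3, Vipers 3, Sharks 6, Herons 5, Kites 0, Novas 5.
Exactly 3: Giants, Vipers — 2 teams.

2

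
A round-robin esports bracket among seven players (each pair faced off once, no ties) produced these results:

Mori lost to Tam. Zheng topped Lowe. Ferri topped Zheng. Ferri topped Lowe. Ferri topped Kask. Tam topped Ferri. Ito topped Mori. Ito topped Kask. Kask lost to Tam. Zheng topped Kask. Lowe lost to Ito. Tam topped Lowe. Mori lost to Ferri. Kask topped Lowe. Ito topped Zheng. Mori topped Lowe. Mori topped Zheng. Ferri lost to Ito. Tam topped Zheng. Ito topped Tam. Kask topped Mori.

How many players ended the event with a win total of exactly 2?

3

Win totals: Zheng 2, Ito 6, Tam 5, Lowe 0, Mori 2, Kask 2, Ferri 4.
Exactly 2: Zheng, Mori, Kask — 3 players.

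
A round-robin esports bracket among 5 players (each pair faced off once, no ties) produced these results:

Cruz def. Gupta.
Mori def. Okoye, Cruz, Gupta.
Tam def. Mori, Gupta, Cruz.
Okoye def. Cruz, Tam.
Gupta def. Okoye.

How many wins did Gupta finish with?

Gupta's results: beat Okoye; lost to Tam, Cruz, Mori.
That is 1 win.

1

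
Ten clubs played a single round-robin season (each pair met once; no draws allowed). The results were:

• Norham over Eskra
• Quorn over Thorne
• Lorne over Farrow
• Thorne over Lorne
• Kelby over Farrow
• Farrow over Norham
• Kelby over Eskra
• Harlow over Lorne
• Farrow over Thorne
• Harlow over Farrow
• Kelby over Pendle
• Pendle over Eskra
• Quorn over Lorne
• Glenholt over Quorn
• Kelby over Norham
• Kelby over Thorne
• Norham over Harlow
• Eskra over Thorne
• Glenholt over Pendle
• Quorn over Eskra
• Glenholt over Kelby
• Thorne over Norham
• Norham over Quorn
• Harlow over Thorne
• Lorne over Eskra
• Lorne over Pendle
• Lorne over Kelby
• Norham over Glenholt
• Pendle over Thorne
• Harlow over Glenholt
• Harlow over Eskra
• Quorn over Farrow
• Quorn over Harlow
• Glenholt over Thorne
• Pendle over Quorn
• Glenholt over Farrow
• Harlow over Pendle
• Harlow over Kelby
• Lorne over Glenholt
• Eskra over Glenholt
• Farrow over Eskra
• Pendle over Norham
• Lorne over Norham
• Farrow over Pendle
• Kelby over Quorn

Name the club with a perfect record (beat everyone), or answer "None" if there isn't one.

Highest win total is Harlow with 7 (out of 9 possible).
Harlow lost to Norham, Quorn, so no club went undefeated.

None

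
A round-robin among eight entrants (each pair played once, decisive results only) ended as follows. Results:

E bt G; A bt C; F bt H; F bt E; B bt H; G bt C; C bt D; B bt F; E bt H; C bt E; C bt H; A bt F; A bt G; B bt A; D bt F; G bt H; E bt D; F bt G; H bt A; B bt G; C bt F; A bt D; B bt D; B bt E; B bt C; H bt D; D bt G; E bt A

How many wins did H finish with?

H's results: beat A, D; lost to B, C, E, F, G.
That is 2 wins.

2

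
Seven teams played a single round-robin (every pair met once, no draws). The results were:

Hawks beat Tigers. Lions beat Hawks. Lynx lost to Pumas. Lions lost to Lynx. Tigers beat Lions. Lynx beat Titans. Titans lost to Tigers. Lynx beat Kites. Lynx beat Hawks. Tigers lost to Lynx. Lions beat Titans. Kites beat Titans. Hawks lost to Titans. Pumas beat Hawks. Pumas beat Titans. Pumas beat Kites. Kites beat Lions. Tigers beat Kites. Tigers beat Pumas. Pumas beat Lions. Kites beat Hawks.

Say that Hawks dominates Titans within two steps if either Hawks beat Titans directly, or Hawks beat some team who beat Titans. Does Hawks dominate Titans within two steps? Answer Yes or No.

Yes

Hawks did not beat Titans directly.
Hawks beat Tigers. Of those, Tigers beat Titans.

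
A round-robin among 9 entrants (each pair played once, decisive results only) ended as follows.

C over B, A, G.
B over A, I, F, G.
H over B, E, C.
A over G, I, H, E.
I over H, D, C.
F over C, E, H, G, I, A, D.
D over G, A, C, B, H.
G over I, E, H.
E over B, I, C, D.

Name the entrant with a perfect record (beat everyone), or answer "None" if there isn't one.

Highest win total is F with 7 (out of 8 possible).
F lost to B, so no entrant went undefeated.

None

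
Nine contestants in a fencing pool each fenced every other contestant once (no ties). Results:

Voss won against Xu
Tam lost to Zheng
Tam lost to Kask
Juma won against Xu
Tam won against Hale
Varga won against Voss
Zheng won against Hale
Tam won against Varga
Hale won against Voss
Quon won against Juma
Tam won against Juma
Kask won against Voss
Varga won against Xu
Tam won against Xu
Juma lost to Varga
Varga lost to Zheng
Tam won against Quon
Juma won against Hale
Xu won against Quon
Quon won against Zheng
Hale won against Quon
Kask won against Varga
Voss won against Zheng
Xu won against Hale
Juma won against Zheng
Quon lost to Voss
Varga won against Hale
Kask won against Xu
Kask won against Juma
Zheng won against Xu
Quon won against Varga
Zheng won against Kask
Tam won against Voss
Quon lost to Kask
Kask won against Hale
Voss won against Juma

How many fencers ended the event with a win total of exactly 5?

1

Win totals: Xu 2, Zheng 5, Voss 4, Hale 2, Juma 3, Quon 3, Varga 4, Tam 6, Kask 7.
Exactly 5: Zheng — 1 fencer.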